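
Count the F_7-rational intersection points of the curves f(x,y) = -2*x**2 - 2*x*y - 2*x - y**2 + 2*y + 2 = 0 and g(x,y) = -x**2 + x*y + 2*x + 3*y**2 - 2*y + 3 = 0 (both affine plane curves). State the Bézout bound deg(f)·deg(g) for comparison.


Common zeros: ∅; count = 0; Bézout bound = 4.

deg(f) = 2, deg(g) = 2, so Bézout bound = 4.
Scan x ∈ F_7. For each x, list the y ∈ F_7 with f(x, y) ≡ 0 and those with g(x, y) ≡ 0 (mod 7); the common zeros in that column are the intersection.
  x = 0: f ≡ 0 at y ∈ ∅; g ≡ 0 at y ∈ ∅; common: ∅.
  x = 1: f ≡ 0 at y ∈ ∅; g ≡ 0 at y ∈ {2, 3}; common: ∅.
  x = 2: f ≡ 0 at y ∈ ∅; g ≡ 0 at y ∈ ∅; common: ∅.
  x = 3: f ≡ 0 at y ∈ ∅; g ≡ 0 at y ∈ {0, 2}; common: ∅.
  x = 4: f ≡ 0 at y ∈ ∅; g ≡ 0 at y ∈ {1, 3}; common: ∅.
  x = 5: f ≡ 0 at y ∈ {3}; g ≡ 0 at y ∈ ∅; common: ∅.
  x = 6: f ≡ 0 at y ∈ ∅; g ≡ 0 at y ∈ {0, 1}; common: ∅.
Collecting: common zeros = ∅, so the count is 0.
Comparison with the Bézout bound: 0 ≤ 4 = deg(f)·deg(g), as expected for curves with no common component (the affine F_7-count falls short of the bound because intersections may lie at infinity, over extension fields, or carry multiplicity).


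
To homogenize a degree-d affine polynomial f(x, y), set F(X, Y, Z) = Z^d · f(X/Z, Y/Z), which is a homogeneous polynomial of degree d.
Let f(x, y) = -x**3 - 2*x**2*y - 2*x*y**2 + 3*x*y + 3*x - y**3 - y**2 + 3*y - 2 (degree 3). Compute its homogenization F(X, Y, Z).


F(X, Y, Z) = -X**3 - 2*X**2*Y - 2*X*Y**2 + 3*X*Y*Z + 3*X*Z**2 - Y**3 - Y**2*Z + 3*Y*Z**2 - 2*Z**3

deg(f) = 3.
Substitute x = X/Z, y = Y/Z into f, then multiply by Z^3.
  monomial -1·x^3·y^0 ↦ -1·X^3·Y^0·Z^0.
  monomial -2·x^2·y^1 ↦ -2·X^2·Y^1·Z^0.
  monomial -2·x^1·y^2 ↦ -2·X^1·Y^2·Z^0.
  monomial 3·x^1·y^1 ↦ 3·X^1·Y^1·Z^1.
  monomial 3·x^1·y^0 ↦ 3·X^1·Y^0·Z^2.
  monomial -1·x^0·y^3 ↦ -1·X^0·Y^3·Z^0.
  monomial -1·x^0·y^2 ↦ -1·X^0·Y^2·Z^1.
  monomial 3·x^0·y^1 ↦ 3·X^0·Y^1·Z^2.
  monomial -2·x^0·y^0 ↦ -2·X^0·Y^0·Z^3.
Collecting: F(X, Y, Z) = -X**3 - 2*X**2*Y - 2*X*Y**2 + 3*X*Y*Z + 3*X*Z**2 - Y**3 - Y**2*Z + 3*Y*Z**2 - 2*Z**3.


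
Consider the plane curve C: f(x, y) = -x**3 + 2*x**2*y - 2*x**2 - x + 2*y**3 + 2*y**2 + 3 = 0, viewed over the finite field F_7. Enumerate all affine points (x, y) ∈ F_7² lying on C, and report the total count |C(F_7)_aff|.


Affine F_7-points: {(0, 1), (1, 3), (3, 6)}; count = 3.

For each of the 49 pairs (x, y) ∈ F_7², evaluate f(x, y) mod 7. Record the zeros.
  x = 0: [0↦3, 1↦0, 2↦6, 3↦5, 4↦2, 5↦2, 6↦3]  zeros at y ∈ {1}
  x = 1: [0↦6, 1↦5, 2↦6, 3↦0, 4↦6, 5↦1, 6↦4]  zeros at y ∈ {3}
  x = 2: [0↦6, 1↦4, 2↦4, 3↦4, 4↦2, 5↦3, 6↦5]  zeros at y ∈ ∅
  x = 3: [0↦4, 1↦5, 2↦1, 3↦4, 4↦5, 5↦2, 6↦0]  zeros at y ∈ {6}
  x = 4: [0↦1, 1↦2, 2↦5, 3↦1, 4↦2, 5↦6, 6↦4]  zeros at y ∈ ∅
  x = 5: [0↦5, 1↦3, 2↦3, 3↦3, 4↦1, 5↦2, 6↦4]  zeros at y ∈ ∅
  x = 6: [0↦3, 1↦2, 2↦3, 3↦4, 4↦3, 5↦5, 6↦1]  zeros at y ∈ ∅
Collecting zeros: affine points = {(0, 1), (1, 3), (3, 6)}.
Total count |C(F_7)_aff| = 3.


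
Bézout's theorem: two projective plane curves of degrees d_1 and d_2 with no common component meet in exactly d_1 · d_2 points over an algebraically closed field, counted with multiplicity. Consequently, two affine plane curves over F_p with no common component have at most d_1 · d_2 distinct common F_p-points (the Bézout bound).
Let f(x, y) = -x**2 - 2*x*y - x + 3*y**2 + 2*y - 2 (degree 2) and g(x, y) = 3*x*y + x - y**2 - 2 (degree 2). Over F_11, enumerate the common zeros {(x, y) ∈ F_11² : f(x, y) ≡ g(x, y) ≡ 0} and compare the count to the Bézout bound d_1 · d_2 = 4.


Common zeros: {(2, 6), (4, 2)}; count = 2; Bézout bound = 4.

deg(f) = 2, deg(g) = 2, so Bézout bound = 4.
Scan x ∈ F_11. For each x, list the y ∈ F_11 with f(x, y) ≡ 0 and those with g(x, y) ≡ 0 (mod 11); the common zeros in that column are the intersection.
  x = 0: f ≡ 0 at y ∈ ∅; g ≡ 0 at y ∈ {3, 8}; common: ∅.
  x = 1: f ≡ 0 at y ∈ {4, 7}; g ≡ 0 at y ∈ {5, 9}; common: ∅.
  x = 2: f ≡ 0 at y ∈ {2, 6}; g ≡ 0 at y ∈ {0, 6}; common: {6}.
  x = 3: f ≡ 0 at y ∈ ∅; g ≡ 0 at y ∈ ∅; common: ∅.
  x = 4: f ≡ 0 at y ∈ {0, 2}; g ≡ 0 at y ∈ {2, 10}; common: {2}.
  x = 5: f ≡ 0 at y ∈ ∅; g ≡ 0 at y ∈ ∅; common: ∅.
  x = 6: f ≡ 0 at y ∈ {0, 7}; g ≡ 0 at y ∈ ∅; common: ∅.
  x = 7: f ≡ 0 at y ∈ {6, 9}; g ≡ 0 at y ∈ ∅; common: ∅.
  x = 8: f ≡ 0 at y ∈ ∅; g ≡ 0 at y ∈ ∅; common: ∅.
  x = 9: f ≡ 0 at y ∈ ∅; g ≡ 0 at y ∈ {1, 4}; common: ∅.
  x = 10: f ≡ 0 at y ∈ ∅; g ≡ 0 at y ∈ ∅; common: ∅.
Collecting: common zeros = {(2, 6), (4, 2)}, so the count is 2.
Comparison with the Bézout bound: 2 ≤ 4 = deg(f)·deg(g), as expected for curves with no common component (the affine F_11-count falls short of the bound because intersections may lie at infinity, over extension fields, or carry multiplicity).


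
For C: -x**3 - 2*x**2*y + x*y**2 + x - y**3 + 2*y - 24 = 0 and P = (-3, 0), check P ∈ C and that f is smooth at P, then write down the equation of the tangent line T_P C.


Tangent line at P: -26*x - 16*y - 78 = 0.

Step 1: f(-3, 0) = 0, so P lies on C.
Step 2: partial derivatives
  f_x(x, y) = -3*x**2 - 4*x*y + y**2 + 1, f_y(x, y) = -2*x**2 + 2*x*y - 3*y**2 + 2.
  f_x(P) = -26, f_y(P) = -16 (gradient nonzero, so P is smooth).
Step 3: tangent line at P: -26·(x − -3) + -16·(y − 0) = 0.
Expanding: -26*x - 16*y - 78 = 0.


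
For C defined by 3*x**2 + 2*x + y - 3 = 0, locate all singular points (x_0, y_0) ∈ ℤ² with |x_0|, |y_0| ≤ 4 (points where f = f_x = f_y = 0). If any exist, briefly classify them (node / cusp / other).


No singular points in the scanned grid; C is smooth there.

Compute partial derivatives:
  f_x = 6*x + 2.
  f_y = 1.
f_y = 1 is a nonzero constant, so f_y never vanishes: no point (x, y) can satisfy f = f_x = f_y = 0. In particular no (x, y) ∈ {−4, ..., 4}² is singular; the curve is smooth.


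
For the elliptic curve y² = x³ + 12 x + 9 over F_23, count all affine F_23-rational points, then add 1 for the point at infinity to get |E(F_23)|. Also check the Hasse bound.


Affine points = {(0, 3), (0, 20), (2, 8), (2, 15), (3, 7), (3, 16), (4, 11), (4, 12), (9, 8), (9, 15), (10, 5), (10, 18), (11, 0), (12, 8), (12, 15), (13, 4), (13, 19), (14, 0), (18, 10), (18, 13), (19, 9), (19, 14), (21, 0)}; affine count = 23; |E(F_23)| = 24.

Discriminant check: Δ ∝ 4a³ + 27b² = 4·12³ + 27·9² = 4·1728 + 27·81 ≡ 14 (mod 23). Nonzero ⇒ E is nonsingular.
For each x ∈ F_23, compute rhs = x³ + 12·x + 9 mod 23, then count y ∈ F_23 with y² ≡ rhs.
  x = 0: rhs = 9, matching y values: 3, 20 (2 points).
  x = 1: rhs = 22, matching y values: none (0 points).
  x = 2: rhs = 18, matching y values: 8, 15 (2 points).
  x = 3: rhs = 3, matching y values: 7, 16 (2 points).
  x = 4: rhs = 6, matching y values: 11, 12 (2 points).
  x = 5: rhs = 10, matching y values: none (0 points).
  x = 6: rhs = 21, matching y values: none (0 points).
  x = 7: rhs = 22, matching y values: none (0 points).
  x = 8: rhs = 19, matching y values: none (0 points).
  x = 9: rhs = 18, matching y values: 8, 15 (2 points).
  x = 10: rhs = 2, matching y values: 5, 18 (2 points).
  x = 11: rhs = 0, matching y values: 0 (1 points).
  x = 12: rhs = 18, matching y values: 8, 15 (2 points).
  x = 13: rhs = 16, matching y values: 4, 19 (2 points).
  x = 14: rhs = 0, matching y values: 0 (1 points).
  x = 15: rhs = 22, matching y values: none (0 points).
  x = 16: rhs = 19, matching y values: none (0 points).
  x = 17: rhs = 20, matching y values: none (0 points).
  x = 18: rhs = 8, matching y values: 10, 13 (2 points).
  x = 19: rhs = 12, matching y values: 9, 14 (2 points).
  x = 20: rhs = 15, matching y values: none (0 points).
  x = 21: rhs = 0, matching y values: 0 (1 points).
  x = 22: rhs = 19, matching y values: none (0 points).
Total affine count: 23.
Full point count |E(F_23)| = 23 + 1 = 24.
Hasse bound: |24 − (23+1)| = |0| = 0 ≤ 2√23 ≈ 9.5917 ✓.


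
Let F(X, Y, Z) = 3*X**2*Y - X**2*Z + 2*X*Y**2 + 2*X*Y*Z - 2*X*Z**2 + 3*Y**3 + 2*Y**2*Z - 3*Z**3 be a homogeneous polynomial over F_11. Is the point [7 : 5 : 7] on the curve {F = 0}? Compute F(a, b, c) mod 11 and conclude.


F(7,5,7) ≡ 0 (mod 11); P is on the curve.

Evaluate F(7, 5, 7) term-by-term (mod 11).
  3*X**2*Y ↦ 3·49·5·1 = 735
  -X**2*Z ↦ -1·49·1·7 = -343
  2*X*Y**2 ↦ 2·7·25·1 = 350
  2*X*Y*Z ↦ 2·7·5·7 = 490
  -2*X*Z**2 ↦ -2·7·1·49 = -686
  3*Y**3 ↦ 3·1·125·1 = 375
  2*Y**2*Z ↦ 2·1·25·7 = 350
  -3*Z**3 ↦ -3·1·1·343 = -1029
Sum: F(7, 5, 7) = (735) + (-343) + (350) + (490) + (-686) + (375) + (350) + (-1029) = 242.
Reducing mod 11: 242 ≡ 0 (mod 11).
Since F(a, b, c) ≡ 0 (mod 11), P lies on the curve.


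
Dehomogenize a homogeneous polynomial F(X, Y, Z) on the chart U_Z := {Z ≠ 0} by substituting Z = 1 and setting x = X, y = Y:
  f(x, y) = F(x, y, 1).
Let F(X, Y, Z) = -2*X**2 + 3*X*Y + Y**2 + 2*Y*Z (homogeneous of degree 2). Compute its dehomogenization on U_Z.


f(x, y) = -2*x**2 + 3*x*y + y**2 + 2*y

On U_Z we set Z = 1. Each monomial c·X^i·Y^j·Z^k in F becomes c·x^i·y^j·1^k = c·x^i·y^j.
Substituting Z = 1: F(X, Y, 1) = -2*x**2 + 3*x*y + y**2 + 2*y.
Note: deg(f) ≤ deg(F) = 2; strict inequality happens when F is divisible by Z (lost terms).


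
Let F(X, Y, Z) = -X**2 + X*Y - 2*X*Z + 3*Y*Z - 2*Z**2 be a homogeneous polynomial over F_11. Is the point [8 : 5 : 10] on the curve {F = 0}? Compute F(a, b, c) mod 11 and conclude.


F(8,5,10) ≡ 8 (mod 11); P is NOT on the curve.

Evaluate F(8, 5, 10) term-by-term (mod 11).
  -X**2 ↦ -1·64·1·1 = -64
  X*Y ↦ 1·8·5·1 = 40
  -2*X*Z ↦ -2·8·1·10 = -160
  3*Y*Z ↦ 3·1·5·10 = 150
  -2*Z**2 ↦ -2·1·1·100 = -200
Sum: F(8, 5, 10) = (-64) + (40) + (-160) + (150) + (-200) = -234.
Reducing mod 11: -234 ≡ 8 (mod 11).
Since F(a, b, c) ≡ 8 ≠ 0 (mod 11), P does NOT lie on the curve.


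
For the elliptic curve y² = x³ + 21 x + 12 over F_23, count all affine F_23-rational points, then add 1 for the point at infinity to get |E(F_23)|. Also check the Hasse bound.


Affine points = {(0, 9), (0, 14), (2, 4), (2, 19), (5, 9), (5, 14), (6, 3), (6, 20), (8, 5), (8, 18), (10, 7), (10, 16), (18, 9), (18, 14), (19, 5), (19, 18), (21, 10), (21, 13), (22, 6), (22, 17)}; affine count = 20; |E(F_23)| = 21.

Discriminant check: Δ ∝ 4a³ + 27b² = 4·21³ + 27·12² = 4·9261 + 27·144 ≡ 15 (mod 23). Nonzero ⇒ E is nonsingular.
For each x ∈ F_23, compute rhs = x³ + 21·x + 12 mod 23, then count y ∈ F_23 with y² ≡ rhs.
  x = 0: rhs = 12, matching y values: 9, 14 (2 points).
  x = 1: rhs = 11, matching y values: none (0 points).
  x = 2: rhs = 16, matching y values: 4, 19 (2 points).
  x = 3: rhs = 10, matching y values: none (0 points).
  x = 4: rhs = 22, matching y values: none (0 points).
  x = 5: rhs = 12, matching y values: 9, 14 (2 points).
  x = 6: rhs = 9, matching y values: 3, 20 (2 points).
  x = 7: rhs = 19, matching y values: none (0 points).
  x = 8: rhs = 2, matching y values: 5, 18 (2 points).
  x = 9: rhs = 10, matching y values: none (0 points).
  x = 10: rhs = 3, matching y values: 7, 16 (2 points).
  x = 11: rhs = 10, matching y values: none (0 points).
  x = 12: rhs = 14, matching y values: none (0 points).
  x = 13: rhs = 21, matching y values: none (0 points).
  x = 14: rhs = 14, matching y values: none (0 points).
  x = 15: rhs = 22, matching y values: none (0 points).
  x = 16: rhs = 5, matching y values: none (0 points).
  x = 17: rhs = 15, matching y values: none (0 points).
  x = 18: rhs = 12, matching y values: 9, 14 (2 points).
  x = 19: rhs = 2, matching y values: 5, 18 (2 points).
  x = 20: rhs = 14, matching y values: none (0 points).
  x = 21: rhs = 8, matching y values: 10, 13 (2 points).
  x = 22: rhs = 13, matching y values: 6, 17 (2 points).
Total affine count: 20.
Full point count |E(F_23)| = 20 + 1 = 21.
Hasse bound: |21 − (23+1)| = |-3| = 3 ≤ 2√23 ≈ 9.5917 ✓.


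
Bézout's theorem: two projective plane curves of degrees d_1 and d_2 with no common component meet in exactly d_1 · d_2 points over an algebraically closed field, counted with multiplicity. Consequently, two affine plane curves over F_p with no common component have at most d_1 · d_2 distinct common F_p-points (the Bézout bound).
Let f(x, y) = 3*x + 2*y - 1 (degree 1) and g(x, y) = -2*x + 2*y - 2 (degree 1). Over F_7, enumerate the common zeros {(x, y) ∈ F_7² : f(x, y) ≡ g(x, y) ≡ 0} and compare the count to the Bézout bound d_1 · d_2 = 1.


Common zeros: {(4, 5)}; count = 1; Bézout bound = 1.

deg(f) = 1, deg(g) = 1, so Bézout bound = 1.
Scan x ∈ F_7. For each x, list the y ∈ F_7 with f(x, y) ≡ 0 and those with g(x, y) ≡ 0 (mod 7); the common zeros in that column are the intersection.
  x = 0: f ≡ 0 at y ∈ {4}; g ≡ 0 at y ∈ {1}; common: ∅.
  x = 1: f ≡ 0 at y ∈ {6}; g ≡ 0 at y ∈ {2}; common: ∅.
  x = 2: f ≡ 0 at y ∈ {1}; g ≡ 0 at y ∈ {3}; common: ∅.
  x = 3: f ≡ 0 at y ∈ {3}; g ≡ 0 at y ∈ {4}; common: ∅.
  x = 4: f ≡ 0 at y ∈ {5}; g ≡ 0 at y ∈ {5}; common: {5}.
  x = 5: f ≡ 0 at y ∈ {0}; g ≡ 0 at y ∈ {6}; common: ∅.
  x = 6: f ≡ 0 at y ∈ {2}; g ≡ 0 at y ∈ {0}; common: ∅.
Collecting: common zeros = {(4, 5)}, so the count is 1.
Comparison with the Bézout bound: 1 ≤ 1 = deg(f)·deg(g), as expected for curves with no common component (the bound is attained).


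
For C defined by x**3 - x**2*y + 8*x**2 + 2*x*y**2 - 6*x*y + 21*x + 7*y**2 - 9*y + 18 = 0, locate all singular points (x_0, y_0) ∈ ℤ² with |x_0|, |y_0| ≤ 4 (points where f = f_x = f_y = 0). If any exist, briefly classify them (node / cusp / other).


Singular points: {(-3, 0)}; classification: node.

Compute partial derivatives:
  f_x = 3*x**2 - 2*x*y + 16*x + 2*y**2 - 6*y + 21.
  f_y = -x**2 + 4*x*y - 6*x + 14*y - 9.
Scan x_0 ∈ {−4, ..., 4}. For each x_0, f_y(x_0, y) is a polynomial in y; find its integer roots y ∈ {−4, ..., 4}, then test f_x and f at those candidates.
  x = -4: f_y(-4, y) = -2*y - 1; no integer root y with |y| ≤ 4.
  x = -3: f_y(-3, y) = 2*y; vanishes at y ∈ {0}. (-3, 0): f_x = 0, f = 0 — SINGULAR.
  x = -2: f_y(-2, y) = 6*y - 1; no integer root y with |y| ≤ 4.
  x = -1: f_y(-1, y) = 10*y - 4; no integer root y with |y| ≤ 4.
  x = 0: f_y(0, y) = 14*y - 9; no integer root y with |y| ≤ 4.
  x = 1: f_y(1, y) = 18*y - 16; no integer root y with |y| ≤ 4.
  x = 2: f_y(2, y) = 22*y - 25; no integer root y with |y| ≤ 4.
  x = 3: f_y(3, y) = 26*y - 36; no integer root y with |y| ≤ 4.
  x = 4: f_y(4, y) = 30*y - 49; no integer root y with |y| ≤ 4.
Only singular point on the grid: (-3, 0).
Classify: substitute x = -3 + u, y = 0 + v and expand: f = u**3 - u**2*v - u**2 + 2*u*v**2 + v**2.
No constant or linear terms (consistent with a singular point). Quadratic part: -u**2 + v**2. Cubic part: u**3 - u**2*v + 2*u*v**2.
The quadratic part v**2 - u**2 = (v − u)(v + u) splits into two distinct linear factors, so there are two distinct tangent lines y − 0 = ±(x − -3) — this is a node (ordinary double point).
Classification: node.


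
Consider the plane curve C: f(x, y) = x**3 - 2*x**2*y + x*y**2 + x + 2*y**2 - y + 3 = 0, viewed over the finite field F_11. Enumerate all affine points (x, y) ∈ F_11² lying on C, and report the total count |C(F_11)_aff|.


Affine F_11-points: {(1, 2), (1, 10), (2, 2), (2, 3), (3, 0), (3, 6), (4, 1), (4, 10), (8, 7), (9, 9), (10, 5), (10, 9)}; count = 12.

For each of the 121 pairs (x, y) ∈ F_11², evaluate f(x, y) mod 11. Record the zeros.
  x = 0: [0↦3, 1↦4, 2↦9, 3↦7, 4↦9, 5↦4, 6↦3, 7↦6, 8↦2, 9↦2, 10↦6]  zeros at y ∈ ∅
  x = 1: [0↦5, 1↦5, 2↦0, 3↦1, 4↦8, 5↦10, 6↦7, 7↦10, 8↦8, 9↦1, 10↦0]  zeros at y ∈ {2, 10}
  x = 2: [0↦2, 1↦8, 2↦0, 3↦0, 4↦8, 5↦2, 6↦4, 7↦3, 8↦10, 9↦3, 10↦4]  zeros at y ∈ {2, 3}
  x = 3: [0↦0, 1↦8, 2↦4, 3↦10, 4↦4, 5↦8, 6↦0, 7↦2, 8↦3, 9↦3, 10↦2]  zeros at y ∈ {0, 6}
  x = 4: [0↦5, 1↦0, 2↦7, 3↦4, 4↦2, 5↦1, 6↦1, 7↦2, 8↦4, 9↦7, 10↦0]  zeros at y ∈ {1, 10}
  x = 5: [0↦1, 1↦1, 2↦4, 3↦10, 4↦8, 5↦9, 6↦2, 7↦9, 8↦8, 9↦10, 10↦4]  zeros at y ∈ ∅
  x = 6: [0↦5, 1↦6, 2↦1, 3↦1, 4↦6, 5↦5, 6↦9, 7↦7, 8↦10, 9↦7, 10↦9]  zeros at y ∈ ∅
  x = 7: [0↦1, 1↦10, 2↦4, 3↦5, 4↦2, 5↦6, 6↦6, 7↦2, 8↦5, 9↦4, 10↦10]  zeros at y ∈ ∅
  x = 8: [0↦6, 1↦8, 2↦8, 3↦6, 4↦2, 5↦7, 6↦10, 7↦0, 8↦10, 9↦7, 10↦2]  zeros at y ∈ {7}
  x = 9: [0↦4, 1↦6, 2↦8, 3↦10, 4↦1, 5↦3, 6↦5, 7↦7, 8↦9, 9↦0, 10↦2]  zeros at y ∈ {9}
  x = 10: [0↦1, 1↦10, 2↦10, 3↦1, 4↦5, 5↦0, 6↦8, 7↦7, 8↦8, 9↦0, 10↦5]  zeros at y ∈ {5, 9}
Collecting zeros: affine points = {(1, 2), (1, 10), (2, 2), (2, 3), (3, 0), (3, 6), (4, 1), (4, 10), (8, 7), (9, 9), (10, 5), (10, 9)}.
Total count |C(F_11)_aff| = 12.


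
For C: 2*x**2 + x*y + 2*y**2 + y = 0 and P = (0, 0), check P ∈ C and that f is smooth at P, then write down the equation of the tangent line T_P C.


Tangent line at P: y = 0.

Step 1: f(0, 0) = 0, so P lies on C.
Step 2: partial derivatives
  f_x(x, y) = 4*x + y, f_y(x, y) = x + 4*y + 1.
  f_x(P) = 0, f_y(P) = 1 (gradient nonzero, so P is smooth).
Step 3: tangent line at P: 0·(x − 0) + 1·(y − 0) = 0.
Expanding: y = 0.


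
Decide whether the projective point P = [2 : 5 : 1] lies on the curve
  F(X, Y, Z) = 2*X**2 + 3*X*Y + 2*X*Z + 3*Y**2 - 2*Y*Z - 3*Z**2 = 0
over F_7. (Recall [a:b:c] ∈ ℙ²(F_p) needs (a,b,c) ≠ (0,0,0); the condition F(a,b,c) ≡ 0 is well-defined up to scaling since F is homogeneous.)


F(2,5,1) ≡ 6 (mod 7); P is NOT on the curve.

Evaluate F(2, 5, 1) term-by-term (mod 7).
  2*X**2 ↦ 2·4·1·1 = 8
  3*X*Y ↦ 3·2·5·1 = 30
  2*X*Z ↦ 2·2·1·1 = 4
  3*Y**2 ↦ 3·1·25·1 = 75
  -2*Y*Z ↦ -2·1·5·1 = -10
  -3*Z**2 ↦ -3·1·1·1 = -3
Sum: F(2, 5, 1) = (8) + (30) + (4) + (75) + (-10) + (-3) = 104.
Reducing mod 7: 104 ≡ 6 (mod 7).
Since F(a, b, c) ≡ 6 ≠ 0 (mod 7), P does NOT lie on the curve.


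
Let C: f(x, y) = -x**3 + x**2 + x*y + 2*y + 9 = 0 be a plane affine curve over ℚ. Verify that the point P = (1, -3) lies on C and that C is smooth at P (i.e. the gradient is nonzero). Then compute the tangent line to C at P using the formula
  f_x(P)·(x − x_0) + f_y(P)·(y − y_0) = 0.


Tangent line at P: -4*x + 3*y + 13 = 0.

Step 1: f(1, -3) = 0, so P lies on C.
Step 2: partial derivatives
  f_x(x, y) = -3*x**2 + 2*x + y, f_y(x, y) = x + 2.
  f_x(P) = -4, f_y(P) = 3 (gradient nonzero, so P is smooth).
Step 3: tangent line at P: -4·(x − 1) + 3·(y − -3) = 0.
Expanding: -4*x + 3*y + 13 = 0.


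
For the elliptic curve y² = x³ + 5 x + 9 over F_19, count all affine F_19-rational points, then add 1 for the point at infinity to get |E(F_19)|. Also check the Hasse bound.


Affine points = {(0, 3), (0, 16), (4, 6), (4, 13), (5, 8), (5, 11), (7, 8), (7, 11), (9, 2), (9, 17), (12, 7), (12, 12), (14, 7), (14, 12), (15, 1), (15, 18), (16, 9), (16, 10)}; affine count = 18; |E(F_19)| = 19.

Discriminant check: Δ ∝ 4a³ + 27b² = 4·5³ + 27·9² = 4·125 + 27·81 ≡ 8 (mod 19). Nonzero ⇒ E is nonsingular.
For each x ∈ F_19, compute rhs = x³ + 5·x + 9 mod 19, then count y ∈ F_19 with y² ≡ rhs.
  x = 0: rhs = 9, matching y values: 3, 16 (2 points).
  x = 1: rhs = 15, matching y values: none (0 points).
  x = 2: rhs = 8, matching y values: none (0 points).
  x = 3: rhs = 13, matching y values: none (0 points).
  x = 4: rhs = 17, matching y values: 6, 13 (2 points).
  x = 5: rhs = 7, matching y values: 8, 11 (2 points).
  x = 6: rhs = 8, matching y values: none (0 points).
  x = 7: rhs = 7, matching y values: 8, 11 (2 points).
  x = 8: rhs = 10, matching y values: none (0 points).
  x = 9: rhs = 4, matching y values: 2, 17 (2 points).
  x = 10: rhs = 14, matching y values: none (0 points).
  x = 11: rhs = 8, matching y values: none (0 points).
  x = 12: rhs = 11, matching y values: 7, 12 (2 points).
  x = 13: rhs = 10, matching y values: none (0 points).
  x = 14: rhs = 11, matching y values: 7, 12 (2 points).
  x = 15: rhs = 1, matching y values: 1, 18 (2 points).
  x = 16: rhs = 5, matching y values: 9, 10 (2 points).
  x = 17: rhs = 10, matching y values: none (0 points).
  x = 18: rhs = 3, matching y values: none (0 points).
Total affine count: 18.
Full point count |E(F_19)| = 18 + 1 = 19.
Hasse bound: |19 − (19+1)| = |-1| = 1 ≤ 2√19 ≈ 8.7178 ✓.


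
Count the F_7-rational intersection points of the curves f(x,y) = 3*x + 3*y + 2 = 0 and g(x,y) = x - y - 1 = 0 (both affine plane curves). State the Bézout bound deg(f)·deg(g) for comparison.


Common zeros: {(6, 5)}; count = 1; Bézout bound = 1.

deg(f) = 1, deg(g) = 1, so Bézout bound = 1.
Scan x ∈ F_7. For each x, list the y ∈ F_7 with f(x, y) ≡ 0 and those with g(x, y) ≡ 0 (mod 7); the common zeros in that column are the intersection.
  x = 0: f ≡ 0 at y ∈ {4}; g ≡ 0 at y ∈ {6}; common: ∅.
  x = 1: f ≡ 0 at y ∈ {3}; g ≡ 0 at y ∈ {0}; common: ∅.
  x = 2: f ≡ 0 at y ∈ {2}; g ≡ 0 at y ∈ {1}; common: ∅.
  x = 3: f ≡ 0 at y ∈ {1}; g ≡ 0 at y ∈ {2}; common: ∅.
  x = 4: f ≡ 0 at y ∈ {0}; g ≡ 0 at y ∈ {3}; common: ∅.
  x = 5: f ≡ 0 at y ∈ {6}; g ≡ 0 at y ∈ {4}; common: ∅.
  x = 6: f ≡ 0 at y ∈ {5}; g ≡ 0 at y ∈ {5}; common: {5}.
Collecting: common zeros = {(6, 5)}, so the count is 1.
Comparison with the Bézout bound: 1 ≤ 1 = deg(f)·deg(g), as expected for curves with no common component (the bound is attained).


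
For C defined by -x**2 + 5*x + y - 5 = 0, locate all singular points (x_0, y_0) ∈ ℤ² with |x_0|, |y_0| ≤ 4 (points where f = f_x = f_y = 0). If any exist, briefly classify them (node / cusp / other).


No singular points in the scanned grid; C is smooth there.

Compute partial derivatives:
  f_x = 5 - 2*x.
  f_y = 1.
f_y = 1 is a nonzero constant, so f_y never vanishes: no point (x, y) can satisfy f = f_x = f_y = 0. In particular no (x, y) ∈ {−4, ..., 4}² is singular; the curve is smooth.


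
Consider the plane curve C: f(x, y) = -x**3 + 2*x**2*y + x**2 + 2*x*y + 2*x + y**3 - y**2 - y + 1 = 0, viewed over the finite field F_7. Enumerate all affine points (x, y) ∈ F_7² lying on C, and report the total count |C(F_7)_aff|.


Affine F_7-points: {(0, 1), (0, 6), (1, 4), (4, 1), (6, 1), (6, 6)}; count = 6.

For each of the 49 pairs (x, y) ∈ F_7², evaluate f(x, y) mod 7. Record the zeros.
  x = 0: [0↦1, 1↦0, 2↦3, 3↦2, 4↦3, 5↦5, 6↦0]  zeros at y ∈ {1, 6}
  x = 1: [0↦3, 1↦6, 2↦6, 3↦2, 4↦0, 5↦6, 6↦5]  zeros at y ∈ {4}
  x = 2: [0↦1, 1↦5, 2↦6, 3↦3, 4↦2, 5↦2, 6↦2]  zeros at y ∈ ∅
  x = 3: [0↦3, 1↦5, 2↦4, 3↦6, 4↦3, 5↦1, 6↦6]  zeros at y ∈ ∅
  x = 4: [0↦3, 1↦0, 2↦1, 3↦5, 4↦4, 5↦4, 6↦4]  zeros at y ∈ {1}
  x = 5: [0↦2, 1↦5, 2↦5, 3↦1, 4↦6, 5↦5, 6↦4]  zeros at y ∈ ∅
  x = 6: [0↦1, 1↦0, 2↦3, 3↦2, 4↦3, 5↦5, 6↦0]  zeros at y ∈ {1, 6}
Collecting zeros: affine points = {(0, 1), (0, 6), (1, 4), (4, 1), (6, 1), (6, 6)}.
Total count |C(F_7)_aff| = 6.


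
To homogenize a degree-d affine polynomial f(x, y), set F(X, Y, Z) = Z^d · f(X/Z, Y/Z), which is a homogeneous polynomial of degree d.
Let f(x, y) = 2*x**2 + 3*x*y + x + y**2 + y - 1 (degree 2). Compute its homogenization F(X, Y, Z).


F(X, Y, Z) = 2*X**2 + 3*X*Y + X*Z + Y**2 + Y*Z - Z**2

deg(f) = 2.
Substitute x = X/Z, y = Y/Z into f, then multiply by Z^2.
  monomial 2·x^2·y^0 ↦ 2·X^2·Y^0·Z^0.
  monomial 3·x^1·y^1 ↦ 3·X^1·Y^1·Z^0.
  monomial 1·x^1·y^0 ↦ 1·X^1·Y^0·Z^1.
  monomial 1·x^0·y^2 ↦ 1·X^0·Y^2·Z^0.
  monomial 1·x^0·y^1 ↦ 1·X^0·Y^1·Z^1.
  monomial -1·x^0·y^0 ↦ -1·X^0·Y^0·Z^2.
Collecting: F(X, Y, Z) = 2*X**2 + 3*X*Y + X*Z + Y**2 + Y*Z - Z**2.


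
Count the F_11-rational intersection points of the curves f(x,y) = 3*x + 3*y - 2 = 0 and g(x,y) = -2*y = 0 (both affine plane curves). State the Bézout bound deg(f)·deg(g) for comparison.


Common zeros: {(8, 0)}; count = 1; Bézout bound = 1.

deg(f) = 1, deg(g) = 1, so Bézout bound = 1.
Scan x ∈ F_11. For each x, list the y ∈ F_11 with f(x, y) ≡ 0 and those with g(x, y) ≡ 0 (mod 11); the common zeros in that column are the intersection.
  x = 0: f ≡ 0 at y ∈ {8}; g ≡ 0 at y ∈ {0}; common: ∅.
  x = 1: f ≡ 0 at y ∈ {7}; g ≡ 0 at y ∈ {0}; common: ∅.
  x = 2: f ≡ 0 at y ∈ {6}; g ≡ 0 at y ∈ {0}; common: ∅.
  x = 3: f ≡ 0 at y ∈ {5}; g ≡ 0 at y ∈ {0}; common: ∅.
  x = 4: f ≡ 0 at y ∈ {4}; g ≡ 0 at y ∈ {0}; common: ∅.
  x = 5: f ≡ 0 at y ∈ {3}; g ≡ 0 at y ∈ {0}; common: ∅.
  x = 6: f ≡ 0 at y ∈ {2}; g ≡ 0 at y ∈ {0}; common: ∅.
  x = 7: f ≡ 0 at y ∈ {1}; g ≡ 0 at y ∈ {0}; common: ∅.
  x = 8: f ≡ 0 at y ∈ {0}; g ≡ 0 at y ∈ {0}; common: {0}.
  x = 9: f ≡ 0 at y ∈ {10}; g ≡ 0 at y ∈ {0}; common: ∅.
  x = 10: f ≡ 0 at y ∈ {9}; g ≡ 0 at y ∈ {0}; common: ∅.
Collecting: common zeros = {(8, 0)}, so the count is 1.
Comparison with the Bézout bound: 1 ≤ 1 = deg(f)·deg(g), as expected for curves with no common component (the bound is attained).


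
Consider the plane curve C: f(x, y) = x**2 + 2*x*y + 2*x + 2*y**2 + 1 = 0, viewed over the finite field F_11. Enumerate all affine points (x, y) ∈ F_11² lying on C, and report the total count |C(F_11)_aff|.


Affine F_11-points: {(0, 4), (0, 7), (1, 4), (1, 6), (6, 7), (6, 9), (7, 6), (7, 9), (8, 1), (8, 2), (10, 0), (10, 1)}; count = 12.

For each of the 121 pairs (x, y) ∈ F_11², evaluate f(x, y) mod 11. Record the zeros.
  x = 0: [0↦1, 1↦3, 2↦9, 3↦8, 4↦0, 5↦7, 6↦7, 7↦0, 8↦8, 9↦9, 10↦3]  zeros at y ∈ {4, 7}
  x = 1: [0↦4, 1↦8, 2↦5, 3↦6, 4↦0, 5↦9, 6↦0, 7↦6, 8↦5, 9↦8, 10↦4]  zeros at y ∈ {4, 6}
  x = 2: [0↦9, 1↦4, 2↦3, 3↦6, 4↦2, 5↦2, 6↦6, 7↦3, 8↦4, 9↦9, 10↦7]  zeros at y ∈ ∅
  x = 3: [0↦5, 1↦2, 2↦3, 3↦8, 4↦6, 5↦8, 6↦3, 7↦2, 8↦5, 9↦1, 10↦1]  zeros at y ∈ ∅
  x = 4: [0↦3, 1↦2, 2↦5, 3↦1, 4↦1, 5↦5, 6↦2, 7↦3, 8↦8, 9↦6, 10↦8]  zeros at y ∈ ∅
  x = 5: [0↦3, 1↦4, 2↦9, 3↦7, 4↦9, 5↦4, 6↦3, 7↦6, 8↦2, 9↦2, 10↦6]  zeros at y ∈ ∅
  x = 6: [0↦5, 1↦8, 2↦4, 3↦4, 4↦8, 5↦5, 6↦6, 7↦0, 8↦9, 9↦0, 10↦6]  zeros at y ∈ {7, 9}
  x = 7: [0↦9, 1↦3, 2↦1, 3↦3, 4↦9, 5↦8, 6↦0, 7↦7, 8↦7, 9↦0, 10↦8]  zeros at y ∈ {6, 9}
  x = 8: [0↦4, 1↦0, 2↦0, 3↦4, 4↦1, 5↦2, 6↦7, 7↦5, 8↦7, 9↦2, 10↦1]  zeros at y ∈ {1, 2}
  x = 9: [0↦1, 1↦10, 2↦1, 3↦7, 4↦6, 5↦9, 6↦5, 7↦5, 8↦9, 9↦6, 10↦7]  zeros at y ∈ ∅
  x = 10: [0↦0, 1↦0, 2↦4, 3↦1, 4↦2, 5↦7, 6↦5, 7↦7, 8↦2, 9↦1, 10↦4]  zeros at y ∈ {0, 1}
Collecting zeros: affine points = {(0, 4), (0, 7), (1, 4), (1, 6), (6, 7), (6, 9), (7, 6), (7, 9), (8, 1), (8, 2), (10, 0), (10, 1)}.
Total count |C(F_11)_aff| = 12.


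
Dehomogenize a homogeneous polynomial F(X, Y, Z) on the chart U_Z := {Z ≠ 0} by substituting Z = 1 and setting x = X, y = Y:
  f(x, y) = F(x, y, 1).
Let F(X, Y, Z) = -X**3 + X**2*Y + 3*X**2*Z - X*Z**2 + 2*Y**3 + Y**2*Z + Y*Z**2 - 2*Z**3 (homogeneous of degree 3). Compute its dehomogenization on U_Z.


f(x, y) = -x**3 + x**2*y + 3*x**2 - x + 2*y**3 + y**2 + y - 2

On U_Z we set Z = 1. Each monomial c·X^i·Y^j·Z^k in F becomes c·x^i·y^j·1^k = c·x^i·y^j.
Substituting Z = 1: F(X, Y, 1) = -x**3 + x**2*y + 3*x**2 - x + 2*y**3 + y**2 + y - 2.
Note: deg(f) ≤ deg(F) = 3; strict inequality happens when F is divisible by Z (lost terms).


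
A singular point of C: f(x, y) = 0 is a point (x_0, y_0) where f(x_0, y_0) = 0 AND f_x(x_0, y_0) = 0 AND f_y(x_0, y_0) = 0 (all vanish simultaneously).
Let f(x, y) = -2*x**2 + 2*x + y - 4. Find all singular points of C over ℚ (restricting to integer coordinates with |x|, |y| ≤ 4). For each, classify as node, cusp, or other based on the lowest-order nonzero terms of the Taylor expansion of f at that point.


No singular points in the scanned grid; C is smooth there.

Compute partial derivatives:
  f_x = 2 - 4*x.
  f_y = 1.
f_y = 1 is a nonzero constant, so f_y never vanishes: no point (x, y) can satisfy f = f_x = f_y = 0. In particular no (x, y) ∈ {−4, ..., 4}² is singular; the curve is smooth.


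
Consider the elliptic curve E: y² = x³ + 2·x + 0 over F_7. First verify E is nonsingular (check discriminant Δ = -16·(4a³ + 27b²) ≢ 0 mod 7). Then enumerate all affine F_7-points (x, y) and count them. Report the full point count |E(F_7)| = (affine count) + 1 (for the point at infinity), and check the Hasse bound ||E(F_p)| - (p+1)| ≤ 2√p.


Affine points = {(0, 0), (4, 3), (4, 4), (5, 3), (5, 4), (6, 2), (6, 5)}; affine count = 7; |E(F_7)| = 8.

Discriminant check: Δ ∝ 4a³ + 27b² = 4·2³ + 27·0² = 4·8 + 27·0 ≡ 4 (mod 7). Nonzero ⇒ E is nonsingular.
For each x ∈ F_7, compute rhs = x³ + 2·x + 0 mod 7, then count y ∈ F_7 with y² ≡ rhs.
  x = 0: rhs = 0, matching y values: 0 (1 points).
  x = 1: rhs = 3, matching y values: none (0 points).
  x = 2: rhs = 5, matching y values: none (0 points).
  x = 3: rhs = 5, matching y values: none (0 points).
  x = 4: rhs = 2, matching y values: 3, 4 (2 points).
  x = 5: rhs = 2, matching y values: 3, 4 (2 points).
  x = 6: rhs = 4, matching y values: 2, 5 (2 points).
Total affine count: 7.
Full point count |E(F_7)| = 7 + 1 = 8.
Hasse bound: |8 − (7+1)| = |0| = 0 ≤ 2√7 ≈ 5.2915 ✓.


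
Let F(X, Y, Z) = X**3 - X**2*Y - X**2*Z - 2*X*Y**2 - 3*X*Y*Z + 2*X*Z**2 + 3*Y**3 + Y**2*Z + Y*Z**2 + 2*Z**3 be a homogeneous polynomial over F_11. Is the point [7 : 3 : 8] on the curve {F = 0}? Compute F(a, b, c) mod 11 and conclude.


F(7,3,8) ≡ 9 (mod 11); P is NOT on the curve.

Evaluate F(7, 3, 8) term-by-term (mod 11).
  X**3 ↦ 1·343·1·1 = 343
  -X**2*Y ↦ -1·49·3·1 = -147
  -X**2*Z ↦ -1·49·1·8 = -392
  -2*X*Y**2 ↦ -2·7·9·1 = -126
  -3*X*Y*Z ↦ -3·7·3·8 = -504
  2*X*Z**2 ↦ 2·7·1·64 = 896
  3*Y**3 ↦ 3·1·27·1 = 81
  Y**2*Z ↦ 1·1·9·8 = 72
  Y*Z**2 ↦ 1·1·3·64 = 192
  2*Z**3 ↦ 2·1·1·512 = 1024
Sum: F(7, 3, 8) = (343) + (-147) + (-392) + (-126) + (-504) + (896) + (81) + (72) + (192) + (1024) = 1439.
Reducing mod 11: 1439 ≡ 9 (mod 11).
Since F(a, b, c) ≡ 9 ≠ 0 (mod 11), P does NOT lie on the curve.


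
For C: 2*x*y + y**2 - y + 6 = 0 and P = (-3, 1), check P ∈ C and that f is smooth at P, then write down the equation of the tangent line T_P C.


Tangent line at P: 2*x - 5*y + 11 = 0.

Step 1: f(-3, 1) = 0, so P lies on C.
Step 2: partial derivatives
  f_x(x, y) = 2*y, f_y(x, y) = 2*x + 2*y - 1.
  f_x(P) = 2, f_y(P) = -5 (gradient nonzero, so P is smooth).
Step 3: tangent line at P: 2·(x − -3) + -5·(y − 1) = 0.
Expanding: 2*x - 5*y + 11 = 0.


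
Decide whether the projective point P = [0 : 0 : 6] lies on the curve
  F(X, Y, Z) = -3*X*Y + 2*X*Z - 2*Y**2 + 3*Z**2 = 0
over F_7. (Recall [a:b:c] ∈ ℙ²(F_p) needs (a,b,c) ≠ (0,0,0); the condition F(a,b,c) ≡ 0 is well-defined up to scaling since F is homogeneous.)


F(0,0,6) ≡ 3 (mod 7); P is NOT on the curve.

Evaluate F(0, 0, 6) term-by-term (mod 7).
  -3*X*Y ↦ -3·0·0·1 = 0
  2*X*Z ↦ 2·0·1·6 = 0
  -2*Y**2 ↦ -2·1·0·1 = 0
  3*Z**2 ↦ 3·1·1·36 = 108
Sum: F(0, 0, 6) = (0) + (0) + (0) + (108) = 108.
Reducing mod 7: 108 ≡ 3 (mod 7).
Since F(a, b, c) ≡ 3 ≠ 0 (mod 7), P does NOT lie on the curve.


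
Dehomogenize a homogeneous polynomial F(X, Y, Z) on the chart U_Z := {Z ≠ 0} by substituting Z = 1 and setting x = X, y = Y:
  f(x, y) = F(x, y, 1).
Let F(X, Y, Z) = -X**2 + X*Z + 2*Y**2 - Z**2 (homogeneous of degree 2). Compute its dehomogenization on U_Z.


f(x, y) = -x**2 + x + 2*y**2 - 1

On U_Z we set Z = 1. Each monomial c·X^i·Y^j·Z^k in F becomes c·x^i·y^j·1^k = c·x^i·y^j.
Substituting Z = 1: F(X, Y, 1) = -x**2 + x + 2*y**2 - 1.
Note: deg(f) ≤ deg(F) = 2; strict inequality happens when F is divisible by Z (lost terms).


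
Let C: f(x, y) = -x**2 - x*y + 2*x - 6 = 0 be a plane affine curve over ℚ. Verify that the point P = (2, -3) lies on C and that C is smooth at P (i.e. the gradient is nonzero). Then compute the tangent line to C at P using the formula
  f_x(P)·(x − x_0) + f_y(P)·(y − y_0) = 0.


Tangent line at P: x - 2*y - 8 = 0.

Step 1: f(2, -3) = 0, so P lies on C.
Step 2: partial derivatives
  f_x(x, y) = -2*x - y + 2, f_y(x, y) = -x.
  f_x(P) = 1, f_y(P) = -2 (gradient nonzero, so P is smooth).
Step 3: tangent line at P: 1·(x − 2) + -2·(y − -3) = 0.
Expanding: x - 2*y - 8 = 0.


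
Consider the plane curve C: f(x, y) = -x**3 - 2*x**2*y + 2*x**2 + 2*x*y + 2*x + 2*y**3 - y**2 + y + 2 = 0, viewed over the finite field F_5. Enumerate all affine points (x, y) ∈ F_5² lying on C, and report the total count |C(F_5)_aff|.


Affine F_5-points: {(0, 3), (1, 0)}; count = 2.

For each of the 25 pairs (x, y) ∈ F_5², evaluate f(x, y) mod 5. Record the zeros.
  x = 0: [0↦2, 1↦4, 2↦1, 3↦0, 4↦3]  zeros at y ∈ {3}
  x = 1: [0↦0, 1↦2, 2↦4, 3↦3, 4↦1]  zeros at y ∈ {0}
  x = 2: [0↦1, 1↦4, 2↦2, 3↦2, 4↦1]  zeros at y ∈ ∅
  x = 3: [0↦4, 1↦4, 2↦4, 3↦1, 4↦2]  zeros at y ∈ ∅
  x = 4: [0↦3, 1↦1, 2↦4, 3↦4, 4↦3]  zeros at y ∈ ∅
Collecting zeros: affine points = {(0, 3), (1, 0)}.
Total count |C(F_5)_aff| = 2.


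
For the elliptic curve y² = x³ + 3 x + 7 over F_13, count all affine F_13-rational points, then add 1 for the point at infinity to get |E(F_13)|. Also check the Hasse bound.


Affine points = {(3, 2), (3, 11), (5, 2), (5, 11), (8, 6), (8, 7), (9, 3), (9, 10), (10, 6), (10, 7), (12, 4), (12, 9)}; affine count = 12; |E(F_13)| = 13.

Discriminant check: Δ ∝ 4a³ + 27b² = 4·3³ + 27·7² = 4·27 + 27·49 ≡ 1 (mod 13). Nonzero ⇒ E is nonsingular.
For each x ∈ F_13, compute rhs = x³ + 3·x + 7 mod 13, then count y ∈ F_13 with y² ≡ rhs.
  x = 0: rhs = 7, matching y values: none (0 points).
  x = 1: rhs = 11, matching y values: none (0 points).
  x = 2: rhs = 8, matching y values: none (0 points).
  x = 3: rhs = 4, matching y values: 2, 11 (2 points).
  x = 4: rhs = 5, matching y values: none (0 points).
  x = 5: rhs = 4, matching y values: 2, 11 (2 points).
  x = 6: rhs = 7, matching y values: none (0 points).
  x = 7: rhs = 7, matching y values: none (0 points).
  x = 8: rhs = 10, matching y values: 6, 7 (2 points).
  x = 9: rhs = 9, matching y values: 3, 10 (2 points).
  x = 10: rhs = 10, matching y values: 6, 7 (2 points).
  x = 11: rhs = 6, matching y values: none (0 points).
  x = 12: rhs = 3, matching y values: 4, 9 (2 points).
Total affine count: 12.
Full point count |E(F_13)| = 12 + 1 = 13.
Hasse bound: |13 − (13+1)| = |-1| = 1 ≤ 2√13 ≈ 7.2111 ✓.


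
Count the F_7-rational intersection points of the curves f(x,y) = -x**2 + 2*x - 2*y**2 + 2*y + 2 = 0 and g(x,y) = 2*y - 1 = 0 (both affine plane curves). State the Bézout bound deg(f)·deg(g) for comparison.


Common zeros: {(1, 4)}; count = 1; Bézout bound = 2.

deg(f) = 2, deg(g) = 1, so Bézout bound = 2.
Scan x ∈ F_7. For each x, list the y ∈ F_7 with f(x, y) ≡ 0 and those with g(x, y) ≡ 0 (mod 7); the common zeros in that column are the intersection.
  x = 0: f ≡ 0 at y ∈ ∅; g ≡ 0 at y ∈ {4}; common: ∅.
  x = 1: f ≡ 0 at y ∈ {4}; g ≡ 0 at y ∈ {4}; common: {4}.
  x = 2: f ≡ 0 at y ∈ ∅; g ≡ 0 at y ∈ {4}; common: ∅.
  x = 3: f ≡ 0 at y ∈ ∅; g ≡ 0 at y ∈ {4}; common: ∅.
  x = 4: f ≡ 0 at y ∈ ∅; g ≡ 0 at y ∈ {4}; common: ∅.
  x = 5: f ≡ 0 at y ∈ ∅; g ≡ 0 at y ∈ {4}; common: ∅.
  x = 6: f ≡ 0 at y ∈ ∅; g ≡ 0 at y ∈ {4}; common: ∅.
Collecting: common zeros = {(1, 4)}, so the count is 1.
Comparison with the Bézout bound: 1 ≤ 2 = deg(f)·deg(g), as expected for curves with no common component (the affine F_7-count falls short of the bound because intersections may lie at infinity, over extension fields, or carry multiplicity).


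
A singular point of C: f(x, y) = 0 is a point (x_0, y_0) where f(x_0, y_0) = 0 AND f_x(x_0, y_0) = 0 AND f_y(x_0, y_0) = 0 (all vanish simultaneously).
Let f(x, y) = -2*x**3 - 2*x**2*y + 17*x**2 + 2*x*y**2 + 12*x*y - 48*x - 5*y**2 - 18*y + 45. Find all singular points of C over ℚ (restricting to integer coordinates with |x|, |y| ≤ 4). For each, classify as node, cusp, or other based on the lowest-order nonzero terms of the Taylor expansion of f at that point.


Singular points: {(3, 0)}; classification: node.

Compute partial derivatives:
  f_x = -6*x**2 - 4*x*y + 34*x + 2*y**2 + 12*y - 48.
  f_y = -2*x**2 + 4*x*y + 12*x - 10*y - 18.
Scan x_0 ∈ {−4, ..., 4}. For each x_0, f_y(x_0, y) is a polynomial in y; find its integer roots y ∈ {−4, ..., 4}, then test f_x and f at those candidates.
  x = -4: f_y(-4, y) = -26*y - 98; no integer root y with |y| ≤ 4.
  x = -3: f_y(-3, y) = -22*y - 72; no integer root y with |y| ≤ 4.
  x = -2: f_y(-2, y) = -18*y - 50; no integer root y with |y| ≤ 4.
  x = -1: f_y(-1, y) = -14*y - 32; no integer root y with |y| ≤ 4.
  x = 0: f_y(0, y) = -10*y - 18; no integer root y with |y| ≤ 4.
  x = 1: f_y(1, y) = -6*y - 8; no integer root y with |y| ≤ 4.
  x = 2: f_y(2, y) = -2*y - 2; vanishes at y ∈ {-1}. (2, -1): f_x = -6 ≠ 0.
  x = 3: f_y(3, y) = 2*y; vanishes at y ∈ {0}. (3, 0): f_x = 0, f = 0 — SINGULAR.
  x = 4: f_y(4, y) = 6*y - 2; no integer root y with |y| ≤ 4.
Only singular point on the grid: (3, 0).
Classify: substitute x = 3 + u, y = 0 + v and expand: f = -2*u**3 - 2*u**2*v - u**2 + 2*u*v**2 + v**2.
No constant or linear terms (consistent with a singular point). Quadratic part: -u**2 + v**2. Cubic part: -2*u**3 - 2*u**2*v + 2*u*v**2.
The quadratic part v**2 - u**2 = (v − u)(v + u) splits into two distinct linear factors, so there are two distinct tangent lines y − 0 = ±(x − 3) — this is a node (ordinary double point).
Classification: node.


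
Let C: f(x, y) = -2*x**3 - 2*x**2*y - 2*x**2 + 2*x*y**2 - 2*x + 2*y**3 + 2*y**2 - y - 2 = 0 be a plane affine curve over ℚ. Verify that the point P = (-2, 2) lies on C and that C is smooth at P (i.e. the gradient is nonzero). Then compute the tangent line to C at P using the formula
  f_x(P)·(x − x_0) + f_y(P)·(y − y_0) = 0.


Tangent line at P: 6*x + 7*y - 2 = 0.

Step 1: f(-2, 2) = 0, so P lies on C.
Step 2: partial derivatives
  f_x(x, y) = -6*x**2 - 4*x*y - 4*x + 2*y**2 - 2, f_y(x, y) = -2*x**2 + 4*x*y + 6*y**2 + 4*y - 1.
  f_x(P) = 6, f_y(P) = 7 (gradient nonzero, so P is smooth).
Step 3: tangent line at P: 6·(x − -2) + 7·(y − 2) = 0.
Expanding: 6*x + 7*y - 2 = 0.


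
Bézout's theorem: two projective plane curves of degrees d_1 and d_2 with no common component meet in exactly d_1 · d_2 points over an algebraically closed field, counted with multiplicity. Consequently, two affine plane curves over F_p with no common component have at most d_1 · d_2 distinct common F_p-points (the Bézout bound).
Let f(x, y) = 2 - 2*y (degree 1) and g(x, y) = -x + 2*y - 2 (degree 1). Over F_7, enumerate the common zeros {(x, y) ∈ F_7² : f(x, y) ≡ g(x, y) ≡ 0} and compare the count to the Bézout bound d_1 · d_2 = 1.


Common zeros: {(0, 1)}; count = 1; Bézout bound = 1.

deg(f) = 1, deg(g) = 1, so Bézout bound = 1.
Scan x ∈ F_7. For each x, list the y ∈ F_7 with f(x, y) ≡ 0 and those with g(x, y) ≡ 0 (mod 7); the common zeros in that column are the intersection.
  x = 0: f ≡ 0 at y ∈ {1}; g ≡ 0 at y ∈ {1}; common: {1}.
  x = 1: f ≡ 0 at y ∈ {1}; g ≡ 0 at y ∈ {5}; common: ∅.
  x = 2: f ≡ 0 at y ∈ {1}; g ≡ 0 at y ∈ {2}; common: ∅.
  x = 3: f ≡ 0 at y ∈ {1}; g ≡ 0 at y ∈ {6}; common: ∅.
  x = 4: f ≡ 0 at y ∈ {1}; g ≡ 0 at y ∈ {3}; common: ∅.
  x = 5: f ≡ 0 at y ∈ {1}; g ≡ 0 at y ∈ {0}; common: ∅.
  x = 6: f ≡ 0 at y ∈ {1}; g ≡ 0 at y ∈ {4}; common: ∅.
Collecting: common zeros = {(0, 1)}, so the count is 1.
Comparison with the Bézout bound: 1 ≤ 1 = deg(f)·deg(g), as expected for curves with no common component (the bound is attained).
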